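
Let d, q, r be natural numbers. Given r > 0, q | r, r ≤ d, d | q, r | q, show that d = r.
Since q | r and r | q, q = r. d | q, so d | r. From r > 0, d ≤ r. r ≤ d, so d = r.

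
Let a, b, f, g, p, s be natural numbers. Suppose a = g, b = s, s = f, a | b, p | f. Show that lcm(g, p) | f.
Because b = s and s = f, b = f. a | b, so a | f. From a = g, g | f. Since p | f, lcm(g, p) | f.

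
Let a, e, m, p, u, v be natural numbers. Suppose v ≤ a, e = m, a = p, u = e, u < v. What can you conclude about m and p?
m < p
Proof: u = e and e = m, thus u = m. Since u < v, m < v. From a = p and v ≤ a, v ≤ p. m < v, so m < p.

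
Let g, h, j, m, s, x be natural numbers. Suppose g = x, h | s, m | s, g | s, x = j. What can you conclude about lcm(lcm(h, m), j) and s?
lcm(lcm(h, m), j) | s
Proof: h | s and m | s, therefore lcm(h, m) | s. g = x and x = j, therefore g = j. g | s, so j | s. Since lcm(h, m) | s, lcm(lcm(h, m), j) | s.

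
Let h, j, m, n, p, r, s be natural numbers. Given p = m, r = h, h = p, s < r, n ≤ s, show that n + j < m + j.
Since r = h and h = p, r = p. p = m, so r = m. n ≤ s and s < r, hence n < r. Since r = m, n < m. Then n + j < m + j.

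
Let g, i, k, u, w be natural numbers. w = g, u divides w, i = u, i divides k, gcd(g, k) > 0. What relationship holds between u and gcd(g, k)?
u ≤ gcd(g, k)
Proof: w = g and u divides w, therefore u divides g. i = u and i divides k, hence u divides k. Since u divides g, u divides gcd(g, k). Since gcd(g, k) > 0, u ≤ gcd(g, k).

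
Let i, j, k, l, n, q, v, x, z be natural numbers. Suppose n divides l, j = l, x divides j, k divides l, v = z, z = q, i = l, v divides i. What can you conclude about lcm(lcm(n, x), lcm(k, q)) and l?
lcm(lcm(n, x), lcm(k, q)) divides l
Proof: Since j = l and x divides j, x divides l. n divides l, so lcm(n, x) divides l. Since v = z and z = q, v = q. i = l and v divides i, thus v divides l. Since v = q, q divides l. k divides l, so lcm(k, q) divides l. Since lcm(n, x) divides l, lcm(lcm(n, x), lcm(k, q)) divides l.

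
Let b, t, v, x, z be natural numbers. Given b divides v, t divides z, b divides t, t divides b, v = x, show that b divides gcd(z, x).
From t divides b and b divides t, t = b. Since t divides z, b divides z. v = x and b divides v, so b divides x. Since b divides z, b divides gcd(z, x).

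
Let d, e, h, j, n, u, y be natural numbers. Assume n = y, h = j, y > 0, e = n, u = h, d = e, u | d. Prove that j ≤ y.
From e = n and n = y, e = y. d = e, so d = y. Because u = h and u | d, h | d. Since d = y, h | y. Since h = j, j | y. Since y > 0, j ≤ y.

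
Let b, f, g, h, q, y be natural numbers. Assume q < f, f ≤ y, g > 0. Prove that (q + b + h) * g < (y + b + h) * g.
From q < f and f ≤ y, q < y. Then q + b < y + b. Then q + b + h < y + b + h. g > 0, so (q + b + h) * g < (y + b + h) * g.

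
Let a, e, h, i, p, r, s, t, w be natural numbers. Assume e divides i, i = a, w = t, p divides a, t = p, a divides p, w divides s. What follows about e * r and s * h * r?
e * r divides s * h * r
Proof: Because a divides p and p divides a, a = p. i = a and e divides i, so e divides a. Since a = p, e divides p. w = t and t = p, hence w = p. w divides s, so p divides s. e divides p, so e divides s. Then e divides s * h. Then e * r divides s * h * r.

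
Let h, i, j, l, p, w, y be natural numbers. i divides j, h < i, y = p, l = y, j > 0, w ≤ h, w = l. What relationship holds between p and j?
p < j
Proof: l = y and y = p, thus l = p. w = l and w ≤ h, therefore l ≤ h. From h < i, l < i. l = p, so p < i. From i divides j and j > 0, i ≤ j. p < i, so p < j.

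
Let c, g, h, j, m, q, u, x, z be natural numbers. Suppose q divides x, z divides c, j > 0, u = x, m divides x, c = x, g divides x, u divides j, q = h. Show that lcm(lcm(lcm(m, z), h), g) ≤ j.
Since c = x and z divides c, z divides x. Since m divides x, lcm(m, z) divides x. Since q = h and q divides x, h divides x. Since lcm(m, z) divides x, lcm(lcm(m, z), h) divides x. From g divides x, lcm(lcm(lcm(m, z), h), g) divides x. From u = x and u divides j, x divides j. lcm(lcm(lcm(m, z), h), g) divides x, so lcm(lcm(lcm(m, z), h), g) divides j. j > 0, so lcm(lcm(lcm(m, z), h), g) ≤ j.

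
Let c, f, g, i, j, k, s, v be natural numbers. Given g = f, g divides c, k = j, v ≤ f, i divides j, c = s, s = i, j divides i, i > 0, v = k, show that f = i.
Because g = f and g divides c, f divides c. c = s, so f divides s. s = i, so f divides i. Since i > 0, f ≤ i. j divides i and i divides j, thus j = i. v = k and k = j, therefore v = j. Since v ≤ f, j ≤ f. j = i, so i ≤ f. f ≤ i, so f = i.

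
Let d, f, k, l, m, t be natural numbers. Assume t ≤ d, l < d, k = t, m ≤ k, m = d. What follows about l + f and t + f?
l + f < t + f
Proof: Because k = t and m ≤ k, m ≤ t. Since m = d, d ≤ t. t ≤ d, so d = t. l < d, so l < t. Then l + f < t + f.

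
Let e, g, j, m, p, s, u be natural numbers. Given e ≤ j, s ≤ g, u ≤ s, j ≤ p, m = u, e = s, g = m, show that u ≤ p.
From g = m and m = u, g = u. Since s ≤ g, s ≤ u. Since u ≤ s, s = u. Because e ≤ j and j ≤ p, e ≤ p. Because e = s, s ≤ p. Since s = u, u ≤ p.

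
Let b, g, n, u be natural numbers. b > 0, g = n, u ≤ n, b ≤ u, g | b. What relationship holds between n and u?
n = u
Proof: g = n and g | b, therefore n | b. b > 0, so n ≤ b. b ≤ u, so n ≤ u. Since u ≤ n, n = u.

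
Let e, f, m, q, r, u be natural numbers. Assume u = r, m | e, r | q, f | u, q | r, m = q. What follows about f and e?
f | e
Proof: u = r and f | u, therefore f | r. From q | r and r | q, q = r. m = q and m | e, so q | e. Since q = r, r | e. Since f | r, f | e.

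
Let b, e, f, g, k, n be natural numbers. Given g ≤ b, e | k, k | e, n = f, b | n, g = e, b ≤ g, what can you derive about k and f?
k | f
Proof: e | k and k | e, so e = k. Since g = e, g = k. b ≤ g and g ≤ b, hence b = g. Since b | n, g | n. n = f, so g | f. Since g = k, k | f.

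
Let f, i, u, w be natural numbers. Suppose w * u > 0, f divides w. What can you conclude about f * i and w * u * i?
f * i ≤ w * u * i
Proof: f divides w, hence f divides w * u. w * u > 0, so f ≤ w * u. By multiplying by a non-negative, f * i ≤ w * u * i.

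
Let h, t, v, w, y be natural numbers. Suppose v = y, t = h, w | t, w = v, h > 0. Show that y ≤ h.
From t = h and w | t, w | h. Since w = v, v | h. Because h > 0, v ≤ h. v = y, so y ≤ h.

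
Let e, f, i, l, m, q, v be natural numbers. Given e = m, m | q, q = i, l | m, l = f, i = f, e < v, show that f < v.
Because q = i and m | q, m | i. Since i = f, m | f. l = f and l | m, therefore f | m. m | f, so m = f. Because e = m and e < v, m < v. m = f, so f < v.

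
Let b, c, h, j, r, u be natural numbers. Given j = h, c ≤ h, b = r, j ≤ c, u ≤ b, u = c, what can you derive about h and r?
h ≤ r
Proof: j = h and j ≤ c, thus h ≤ c. Because c ≤ h, c = h. u = c, so u = h. Because b = r and u ≤ b, u ≤ r. u = h, so h ≤ r.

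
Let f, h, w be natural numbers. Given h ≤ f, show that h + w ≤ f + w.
h ≤ f. By adding to both sides, h + w ≤ f + w.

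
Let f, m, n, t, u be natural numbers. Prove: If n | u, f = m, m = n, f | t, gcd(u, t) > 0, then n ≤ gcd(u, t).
Because f = m and m = n, f = n. Since f | t, n | t. From n | u, n | gcd(u, t). Because gcd(u, t) > 0, n ≤ gcd(u, t).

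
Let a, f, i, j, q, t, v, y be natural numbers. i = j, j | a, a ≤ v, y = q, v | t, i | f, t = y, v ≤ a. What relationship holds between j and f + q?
j | f + q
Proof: i = j and i | f, therefore j | f. Since t = y and y = q, t = q. a ≤ v and v ≤ a, therefore a = v. From j | a, j | v. v | t, so j | t. t = q, so j | q. j | f, so j | f + q.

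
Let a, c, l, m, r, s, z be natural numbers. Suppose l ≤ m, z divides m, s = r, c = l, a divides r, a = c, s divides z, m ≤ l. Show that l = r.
From a = c and c = l, a = l. a divides r, so l divides r. Because m ≤ l and l ≤ m, m = l. Because s = r and s divides z, r divides z. From z divides m, r divides m. Since m = l, r divides l. Since l divides r, l = r.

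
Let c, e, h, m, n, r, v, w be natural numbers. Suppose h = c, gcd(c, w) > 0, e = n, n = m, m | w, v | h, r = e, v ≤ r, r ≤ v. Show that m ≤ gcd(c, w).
e = n and n = m, therefore e = m. v ≤ r and r ≤ v, so v = r. Because r = e, v = e. From h = c and v | h, v | c. v = e, so e | c. Since e = m, m | c. From m | w, m | gcd(c, w). Since gcd(c, w) > 0, m ≤ gcd(c, w).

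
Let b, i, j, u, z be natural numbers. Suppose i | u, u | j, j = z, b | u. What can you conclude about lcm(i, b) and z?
lcm(i, b) | z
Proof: Because i | u and b | u, lcm(i, b) | u. j = z and u | j, therefore u | z. lcm(i, b) | u, so lcm(i, b) | z.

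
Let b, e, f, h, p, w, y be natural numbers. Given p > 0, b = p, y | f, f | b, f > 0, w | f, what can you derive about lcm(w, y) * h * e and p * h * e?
lcm(w, y) * h * e ≤ p * h * e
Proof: w | f and y | f, thus lcm(w, y) | f. f > 0, so lcm(w, y) ≤ f. b = p and f | b, so f | p. p > 0, so f ≤ p. lcm(w, y) ≤ f, so lcm(w, y) ≤ p. Then lcm(w, y) * h ≤ p * h. Then lcm(w, y) * h * e ≤ p * h * e.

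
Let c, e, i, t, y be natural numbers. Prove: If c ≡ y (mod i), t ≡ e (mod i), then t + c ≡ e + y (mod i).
Because t ≡ e (mod i) and c ≡ y (mod i), by adding congruences, t + c ≡ e + y (mod i).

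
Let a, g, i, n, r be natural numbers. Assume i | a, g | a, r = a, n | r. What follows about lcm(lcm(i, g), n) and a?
lcm(lcm(i, g), n) | a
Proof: Since i | a and g | a, lcm(i, g) | a. r = a and n | r, so n | a. Since lcm(i, g) | a, lcm(lcm(i, g), n) | a.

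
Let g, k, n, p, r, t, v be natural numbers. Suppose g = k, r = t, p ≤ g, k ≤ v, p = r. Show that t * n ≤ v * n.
From p = r and p ≤ g, r ≤ g. r = t, so t ≤ g. Since g = k, t ≤ k. Since k ≤ v, t ≤ v. Then t * n ≤ v * n.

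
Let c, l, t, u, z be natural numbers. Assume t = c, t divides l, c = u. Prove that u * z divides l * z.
t = c and t divides l, so c divides l. Because c = u, u divides l. Then u * z divides l * z.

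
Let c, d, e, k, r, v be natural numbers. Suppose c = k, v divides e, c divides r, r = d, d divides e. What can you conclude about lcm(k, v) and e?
lcm(k, v) divides e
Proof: r = d and c divides r, thus c divides d. c = k, so k divides d. d divides e, so k divides e. Because v divides e, lcm(k, v) divides e.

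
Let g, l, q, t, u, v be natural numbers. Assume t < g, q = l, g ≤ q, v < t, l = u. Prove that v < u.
From v < t and t < g, v < g. g ≤ q, so v < q. Since q = l, v < l. Since l = u, v < u.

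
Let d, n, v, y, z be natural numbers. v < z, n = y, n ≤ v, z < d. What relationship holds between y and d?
y < d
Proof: Since n = y and n ≤ v, y ≤ v. Since v < z, y < z. z < d, so y < d.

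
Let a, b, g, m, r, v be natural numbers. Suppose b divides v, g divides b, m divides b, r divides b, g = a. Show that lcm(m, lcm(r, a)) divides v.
From g = a and g divides b, a divides b. Because r divides b, lcm(r, a) divides b. Because m divides b, lcm(m, lcm(r, a)) divides b. b divides v, so lcm(m, lcm(r, a)) divides v.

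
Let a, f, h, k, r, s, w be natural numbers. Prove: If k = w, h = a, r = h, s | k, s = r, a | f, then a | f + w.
r = h and h = a, so r = a. s = r and s | k, so r | k. k = w, so r | w. r = a, so a | w. a | f, so a | f + w.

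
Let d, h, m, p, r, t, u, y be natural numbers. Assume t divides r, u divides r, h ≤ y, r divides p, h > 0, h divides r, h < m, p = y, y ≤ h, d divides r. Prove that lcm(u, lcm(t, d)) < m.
y ≤ h and h ≤ y, therefore y = h. Because p = y and r divides p, r divides y. Since y = h, r divides h. Since h divides r, r = h. t divides r and d divides r, so lcm(t, d) divides r. Since u divides r, lcm(u, lcm(t, d)) divides r. r = h, so lcm(u, lcm(t, d)) divides h. From h > 0, lcm(u, lcm(t, d)) ≤ h. Since h < m, lcm(u, lcm(t, d)) < m.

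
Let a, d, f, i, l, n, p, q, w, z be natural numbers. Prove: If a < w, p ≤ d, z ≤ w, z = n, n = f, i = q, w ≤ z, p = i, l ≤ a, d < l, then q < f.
p = i and i = q, thus p = q. p ≤ d and d < l, therefore p < l. l ≤ a, so p < a. Since p = q, q < a. z = n and n = f, thus z = f. w ≤ z and z ≤ w, thus w = z. a < w, so a < z. Since z = f, a < f. q < a, so q < f.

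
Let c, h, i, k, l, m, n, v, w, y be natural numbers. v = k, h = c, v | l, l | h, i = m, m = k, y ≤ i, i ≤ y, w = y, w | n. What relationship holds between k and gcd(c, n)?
k | gcd(c, n)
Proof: v | l and l | h, so v | h. h = c, so v | c. v = k, so k | c. Since i = m and m = k, i = k. y ≤ i and i ≤ y, thus y = i. Because w = y and w | n, y | n. From y = i, i | n. i = k, so k | n. Since k | c, k | gcd(c, n).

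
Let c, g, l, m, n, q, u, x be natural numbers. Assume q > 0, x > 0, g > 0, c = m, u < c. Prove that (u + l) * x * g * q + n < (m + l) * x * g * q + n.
c = m and u < c, so u < m. Then u + l < m + l. Since x > 0, (u + l) * x < (m + l) * x. Since g > 0, (u + l) * x * g < (m + l) * x * g. Since q > 0, (u + l) * x * g * q < (m + l) * x * g * q. Then (u + l) * x * g * q + n < (m + l) * x * g * q + n.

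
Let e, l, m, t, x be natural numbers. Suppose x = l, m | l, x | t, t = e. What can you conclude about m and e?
m | e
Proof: Since x = l and x | t, l | t. m | l, so m | t. Because t = e, m | e.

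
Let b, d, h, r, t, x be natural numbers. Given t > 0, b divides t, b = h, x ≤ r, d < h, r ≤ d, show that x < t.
x ≤ r and r ≤ d, hence x ≤ d. Since d < h, x < h. From b = h and b divides t, h divides t. Since t > 0, h ≤ t. From x < h, x < t.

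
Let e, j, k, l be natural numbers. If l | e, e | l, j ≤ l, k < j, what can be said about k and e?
k < e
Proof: l | e and e | l, so l = e. Since j ≤ l, j ≤ e. k < j, so k < e.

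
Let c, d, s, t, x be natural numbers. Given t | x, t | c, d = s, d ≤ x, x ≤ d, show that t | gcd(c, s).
x ≤ d and d ≤ x, thus x = d. d = s, so x = s. t | x, so t | s. Since t | c, t | gcd(c, s).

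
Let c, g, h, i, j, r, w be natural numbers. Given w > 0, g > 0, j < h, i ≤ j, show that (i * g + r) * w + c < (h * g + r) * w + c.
i ≤ j and j < h, so i < h. Since g > 0, by multiplying by a positive, i * g < h * g. Then i * g + r < h * g + r. Using w > 0, by multiplying by a positive, (i * g + r) * w < (h * g + r) * w. Then (i * g + r) * w + c < (h * g + r) * w + c.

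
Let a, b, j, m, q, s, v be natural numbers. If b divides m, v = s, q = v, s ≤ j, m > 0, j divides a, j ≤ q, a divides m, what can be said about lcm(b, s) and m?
lcm(b, s) ≤ m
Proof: q = v and j ≤ q, therefore j ≤ v. v = s, so j ≤ s. s ≤ j, so j = s. Because j divides a and a divides m, j divides m. j = s, so s divides m. b divides m, so lcm(b, s) divides m. Since m > 0, lcm(b, s) ≤ m.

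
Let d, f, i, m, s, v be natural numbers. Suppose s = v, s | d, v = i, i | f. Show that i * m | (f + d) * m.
s = v and v = i, therefore s = i. Since s | d, i | d. i | f, so i | f + d. Then i * m | (f + d) * m.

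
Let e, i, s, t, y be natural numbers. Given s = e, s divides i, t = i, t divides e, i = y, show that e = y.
s = e and s divides i, thus e divides i. From t = i and t divides e, i divides e. e divides i, so e = i. Since i = y, e = y.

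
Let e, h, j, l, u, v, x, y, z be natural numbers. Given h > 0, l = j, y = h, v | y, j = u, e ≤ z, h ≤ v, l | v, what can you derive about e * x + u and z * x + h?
e * x + u ≤ z * x + h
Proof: Since e ≤ z, e * x ≤ z * x. l = j and j = u, thus l = u. y = h and v | y, hence v | h. Since h > 0, v ≤ h. h ≤ v, so v = h. l | v, so l | h. Since h > 0, l ≤ h. l = u, so u ≤ h. Since e * x ≤ z * x, e * x + u ≤ z * x + h.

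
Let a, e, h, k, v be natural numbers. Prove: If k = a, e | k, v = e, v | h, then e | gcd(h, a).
v = e and v | h, thus e | h. Since k = a and e | k, e | a. From e | h, e | gcd(h, a).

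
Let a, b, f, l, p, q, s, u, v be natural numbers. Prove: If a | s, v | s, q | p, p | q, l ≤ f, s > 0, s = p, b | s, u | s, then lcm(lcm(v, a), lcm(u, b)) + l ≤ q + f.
Because p | q and q | p, p = q. s = p, so s = q. v | s and a | s, thus lcm(v, a) | s. Since u | s and b | s, lcm(u, b) | s. Because lcm(v, a) | s, lcm(lcm(v, a), lcm(u, b)) | s. s > 0, so lcm(lcm(v, a), lcm(u, b)) ≤ s. s = q, so lcm(lcm(v, a), lcm(u, b)) ≤ q. l ≤ f, so lcm(lcm(v, a), lcm(u, b)) + l ≤ q + f.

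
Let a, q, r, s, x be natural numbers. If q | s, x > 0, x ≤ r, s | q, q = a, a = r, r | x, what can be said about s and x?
s = x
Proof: s | q and q | s, hence s = q. Since q = a, s = a. a = r, so s = r. r | x and x > 0, thus r ≤ x. Since x ≤ r, r = x. s = r, so s = x.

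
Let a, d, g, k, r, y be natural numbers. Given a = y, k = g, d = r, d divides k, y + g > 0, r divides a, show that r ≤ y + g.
From a = y and r divides a, r divides y. From d = r and d divides k, r divides k. k = g, so r divides g. Since r divides y, r divides y + g. y + g > 0, so r ≤ y + g.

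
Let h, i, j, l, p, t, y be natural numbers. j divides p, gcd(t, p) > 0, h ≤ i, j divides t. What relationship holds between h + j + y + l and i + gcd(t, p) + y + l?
h + j + y + l ≤ i + gcd(t, p) + y + l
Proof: j divides t and j divides p, therefore j divides gcd(t, p). Since gcd(t, p) > 0, j ≤ gcd(t, p). h ≤ i, so h + j ≤ i + gcd(t, p). Then h + j + y ≤ i + gcd(t, p) + y. Then h + j + y + l ≤ i + gcd(t, p) + y + l.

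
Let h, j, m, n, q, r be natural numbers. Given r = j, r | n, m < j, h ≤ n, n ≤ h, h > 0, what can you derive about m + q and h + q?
m + q < h + q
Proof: n ≤ h and h ≤ n, so n = h. r | n, so r | h. r = j, so j | h. Since h > 0, j ≤ h. Since m < j, m < h. Then m + q < h + q.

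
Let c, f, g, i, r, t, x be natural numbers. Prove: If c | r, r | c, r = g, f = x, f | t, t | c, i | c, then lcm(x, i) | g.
Because c | r and r | c, c = r. Since r = g, c = g. Because f | t and t | c, f | c. f = x, so x | c. Since i | c, lcm(x, i) | c. Since c = g, lcm(x, i) | g.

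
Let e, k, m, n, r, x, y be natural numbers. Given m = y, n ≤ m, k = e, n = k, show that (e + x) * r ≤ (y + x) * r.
Since n = k and k = e, n = e. n ≤ m, so e ≤ m. m = y, so e ≤ y. Then e + x ≤ y + x. Then (e + x) * r ≤ (y + x) * r.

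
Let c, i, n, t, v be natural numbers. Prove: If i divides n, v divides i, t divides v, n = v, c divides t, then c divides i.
From n = v and i divides n, i divides v. Since v divides i, v = i. c divides t and t divides v, so c divides v. Because v = i, c divides i.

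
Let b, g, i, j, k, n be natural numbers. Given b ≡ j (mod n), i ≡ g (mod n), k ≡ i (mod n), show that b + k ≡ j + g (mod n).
k ≡ i (mod n) and i ≡ g (mod n), therefore k ≡ g (mod n). Since b ≡ j (mod n), by adding congruences, b + k ≡ j + g (mod n).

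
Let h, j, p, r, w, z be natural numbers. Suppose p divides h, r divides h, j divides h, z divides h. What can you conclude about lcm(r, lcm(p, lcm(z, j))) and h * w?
lcm(r, lcm(p, lcm(z, j))) divides h * w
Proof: z divides h and j divides h, so lcm(z, j) divides h. p divides h, so lcm(p, lcm(z, j)) divides h. r divides h, so lcm(r, lcm(p, lcm(z, j))) divides h. Then lcm(r, lcm(p, lcm(z, j))) divides h * w.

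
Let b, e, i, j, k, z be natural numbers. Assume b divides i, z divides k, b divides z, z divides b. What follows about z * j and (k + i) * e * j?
z * j divides (k + i) * e * j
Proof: b divides z and z divides b, so b = z. b divides i, so z divides i. z divides k, so z divides k + i. Then z divides (k + i) * e. Then z * j divides (k + i) * e * j.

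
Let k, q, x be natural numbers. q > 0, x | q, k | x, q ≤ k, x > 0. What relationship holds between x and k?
x = k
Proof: From x | q and q > 0, x ≤ q. Since q ≤ k, x ≤ k. From k | x and x > 0, k ≤ x. Since x ≤ k, x = k.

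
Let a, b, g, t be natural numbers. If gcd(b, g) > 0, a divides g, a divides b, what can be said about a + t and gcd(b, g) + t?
a + t ≤ gcd(b, g) + t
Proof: a divides b and a divides g, therefore a divides gcd(b, g). gcd(b, g) > 0, so a ≤ gcd(b, g). Then a + t ≤ gcd(b, g) + t.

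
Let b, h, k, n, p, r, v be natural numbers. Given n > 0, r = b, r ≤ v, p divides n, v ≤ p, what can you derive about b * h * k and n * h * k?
b * h * k ≤ n * h * k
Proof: From r ≤ v and v ≤ p, r ≤ p. p divides n and n > 0, thus p ≤ n. Since r ≤ p, r ≤ n. Since r = b, b ≤ n. By multiplying by a non-negative, b * h ≤ n * h. By multiplying by a non-negative, b * h * k ≤ n * h * k.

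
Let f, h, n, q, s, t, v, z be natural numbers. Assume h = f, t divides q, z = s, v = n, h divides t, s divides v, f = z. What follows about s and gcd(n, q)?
s divides gcd(n, q)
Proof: Since v = n and s divides v, s divides n. f = z and z = s, thus f = s. Because h = f and h divides t, f divides t. Because t divides q, f divides q. Since f = s, s divides q. Since s divides n, s divides gcd(n, q).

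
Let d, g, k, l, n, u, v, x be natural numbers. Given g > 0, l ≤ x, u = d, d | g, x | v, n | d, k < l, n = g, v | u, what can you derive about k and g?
k < g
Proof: Since k < l and l ≤ x, k < x. From n = g and n | d, g | d. d | g, so d = g. Since x | v and v | u, x | u. u = d, so x | d. Since d = g, x | g. Since g > 0, x ≤ g. Since k < x, k < g.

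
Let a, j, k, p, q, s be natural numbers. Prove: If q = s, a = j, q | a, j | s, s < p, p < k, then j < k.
a = j and q | a, so q | j. Since q = s, s | j. Since j | s, s = j. Since s < p, j < p. p < k, so j < k.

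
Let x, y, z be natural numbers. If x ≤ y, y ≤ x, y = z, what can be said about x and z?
x = z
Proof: x ≤ y and y ≤ x, therefore x = y. y = z, so x = z.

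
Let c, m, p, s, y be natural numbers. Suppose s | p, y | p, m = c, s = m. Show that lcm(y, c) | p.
s = m and m = c, hence s = c. From s | p, c | p. Since y | p, lcm(y, c) | p.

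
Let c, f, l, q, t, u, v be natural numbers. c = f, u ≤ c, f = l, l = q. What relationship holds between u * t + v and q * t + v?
u * t + v ≤ q * t + v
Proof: c = f and f = l, therefore c = l. Since l = q, c = q. Since u ≤ c, u ≤ q. Then u * t ≤ q * t. Then u * t + v ≤ q * t + v.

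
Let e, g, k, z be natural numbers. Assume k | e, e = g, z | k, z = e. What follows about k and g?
k = g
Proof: From z = e and z | k, e | k. Since k | e, k = e. Since e = g, k = g.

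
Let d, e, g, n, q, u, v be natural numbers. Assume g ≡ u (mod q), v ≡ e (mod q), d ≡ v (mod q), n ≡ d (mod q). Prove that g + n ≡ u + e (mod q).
n ≡ d (mod q) and d ≡ v (mod q), so n ≡ v (mod q). Since v ≡ e (mod q), n ≡ e (mod q). Because g ≡ u (mod q), by adding congruences, g + n ≡ u + e (mod q).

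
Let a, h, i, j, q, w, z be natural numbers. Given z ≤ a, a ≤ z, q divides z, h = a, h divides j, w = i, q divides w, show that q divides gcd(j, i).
z ≤ a and a ≤ z, therefore z = a. q divides z, so q divides a. h = a and h divides j, therefore a divides j. q divides a, so q divides j. w = i and q divides w, hence q divides i. q divides j, so q divides gcd(j, i).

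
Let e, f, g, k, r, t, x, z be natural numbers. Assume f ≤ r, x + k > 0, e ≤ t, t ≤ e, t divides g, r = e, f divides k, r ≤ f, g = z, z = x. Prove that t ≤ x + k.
g = z and t divides g, hence t divides z. z = x, so t divides x. f ≤ r and r ≤ f, so f = r. From e ≤ t and t ≤ e, e = t. r = e, so r = t. Since f = r, f = t. Since f divides k, t divides k. t divides x, so t divides x + k. Since x + k > 0, t ≤ x + k.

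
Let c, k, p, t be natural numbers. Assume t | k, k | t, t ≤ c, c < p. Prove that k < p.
t | k and k | t, hence t = k. From t ≤ c and c < p, t < p. From t = k, k < p.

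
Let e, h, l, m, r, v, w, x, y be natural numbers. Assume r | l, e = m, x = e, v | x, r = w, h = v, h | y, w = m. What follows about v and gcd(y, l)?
v | gcd(y, l)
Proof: Because h = v and h | y, v | y. Because x = e and v | x, v | e. Since e = m, v | m. Since r = w and w = m, r = m. Since r | l, m | l. v | m, so v | l. Since v | y, v | gcd(y, l).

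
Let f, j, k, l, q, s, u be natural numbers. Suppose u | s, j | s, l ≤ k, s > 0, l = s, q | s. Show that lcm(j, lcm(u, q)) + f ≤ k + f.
u | s and q | s, therefore lcm(u, q) | s. From j | s, lcm(j, lcm(u, q)) | s. Since s > 0, lcm(j, lcm(u, q)) ≤ s. l = s and l ≤ k, thus s ≤ k. lcm(j, lcm(u, q)) ≤ s, so lcm(j, lcm(u, q)) ≤ k. Then lcm(j, lcm(u, q)) + f ≤ k + f.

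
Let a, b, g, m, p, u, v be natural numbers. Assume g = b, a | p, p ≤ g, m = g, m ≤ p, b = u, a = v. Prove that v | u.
m = g and m ≤ p, therefore g ≤ p. Since p ≤ g, p = g. g = b, so p = b. a | p, so a | b. Since a = v, v | b. b = u, so v | u.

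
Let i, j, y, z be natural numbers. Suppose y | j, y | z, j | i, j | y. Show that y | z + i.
From j | y and y | j, j = y. Since j | i, y | i. Because y | z, y | z + i.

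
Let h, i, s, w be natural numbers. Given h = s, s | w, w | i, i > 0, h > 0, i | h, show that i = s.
i | h and h > 0, so i ≤ h. Since h = s, i ≤ s. Since s | w and w | i, s | i. From i > 0, s ≤ i. Since i ≤ s, i = s.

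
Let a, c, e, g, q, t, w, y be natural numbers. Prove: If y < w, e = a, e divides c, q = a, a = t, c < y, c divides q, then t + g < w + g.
q = a and c divides q, therefore c divides a. e = a and e divides c, thus a divides c. Because c divides a, c = a. a = t, so c = t. c < y and y < w, hence c < w. Since c = t, t < w. Then t + g < w + g.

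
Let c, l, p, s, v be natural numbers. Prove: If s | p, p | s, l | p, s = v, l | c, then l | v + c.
p | s and s | p, thus p = s. s = v, so p = v. l | p, so l | v. l | c, so l | v + c.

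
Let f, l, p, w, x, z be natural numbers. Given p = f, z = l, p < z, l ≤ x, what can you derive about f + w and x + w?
f + w < x + w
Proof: Because z = l and p < z, p < l. Since l ≤ x, p < x. Since p = f, f < x. Then f + w < x + w.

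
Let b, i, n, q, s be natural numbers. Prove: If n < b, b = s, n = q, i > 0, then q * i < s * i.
n = q and n < b, so q < b. Since b = s, q < s. Using i > 0, by multiplying by a positive, q * i < s * i.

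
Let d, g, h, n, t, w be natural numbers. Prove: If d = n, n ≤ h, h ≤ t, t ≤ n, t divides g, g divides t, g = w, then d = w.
From n ≤ h and h ≤ t, n ≤ t. t ≤ n, so n = t. d = n, so d = t. t divides g and g divides t, hence t = g. d = t, so d = g. g = w, so d = w.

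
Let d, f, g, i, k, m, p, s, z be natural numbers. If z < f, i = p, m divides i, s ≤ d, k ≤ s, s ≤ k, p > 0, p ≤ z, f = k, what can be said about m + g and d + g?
m + g < d + g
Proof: Because i = p and m divides i, m divides p. Because p > 0, m ≤ p. k ≤ s and s ≤ k, hence k = s. Since f = k, f = s. p ≤ z and z < f, therefore p < f. Since f = s, p < s. From s ≤ d, p < d. From m ≤ p, m < d. Then m + g < d + g.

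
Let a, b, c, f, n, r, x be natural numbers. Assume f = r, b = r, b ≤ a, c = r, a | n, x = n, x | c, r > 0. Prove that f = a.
b = r and b ≤ a, so r ≤ a. From x = n and x | c, n | c. a | n, so a | c. Since c = r, a | r. Since r > 0, a ≤ r. r ≤ a, so r = a. From f = r, f = a.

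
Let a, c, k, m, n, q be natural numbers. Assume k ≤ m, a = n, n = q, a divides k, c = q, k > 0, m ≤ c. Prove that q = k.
k ≤ m and m ≤ c, therefore k ≤ c. Since c = q, k ≤ q. a = n and n = q, hence a = q. a divides k, so q divides k. Since k > 0, q ≤ k. k ≤ q, so k = q. Then q = k.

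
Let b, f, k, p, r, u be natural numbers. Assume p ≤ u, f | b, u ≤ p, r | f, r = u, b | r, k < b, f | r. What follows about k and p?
k < p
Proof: Because u ≤ p and p ≤ u, u = p. Because r = u, r = p. Since f | r and r | f, f = r. f | b, so r | b. From b | r, b = r. k < b, so k < r. r = p, so k < p.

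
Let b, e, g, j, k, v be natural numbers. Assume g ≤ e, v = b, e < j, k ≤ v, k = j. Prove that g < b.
Since g ≤ e and e < j, g < j. Since v = b and k ≤ v, k ≤ b. From k = j, j ≤ b. Since g < j, g < b.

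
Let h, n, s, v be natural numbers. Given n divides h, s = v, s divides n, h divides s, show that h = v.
s divides n and n divides h, so s divides h. h divides s, so h = s. s = v, so h = v.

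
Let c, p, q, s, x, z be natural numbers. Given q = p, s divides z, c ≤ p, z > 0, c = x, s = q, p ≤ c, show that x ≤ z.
p ≤ c and c ≤ p, hence p = c. Since q = p, q = c. c = x, so q = x. Because s = q and s divides z, q divides z. z > 0, so q ≤ z. Since q = x, x ≤ z.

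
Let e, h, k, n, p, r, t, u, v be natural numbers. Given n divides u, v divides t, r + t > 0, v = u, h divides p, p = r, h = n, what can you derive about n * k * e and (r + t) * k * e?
n * k * e ≤ (r + t) * k * e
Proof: Because h = n and h divides p, n divides p. p = r, so n divides r. v = u and v divides t, therefore u divides t. Because n divides u, n divides t. From n divides r, n divides r + t. Since r + t > 0, n ≤ r + t. By multiplying by a non-negative, n * k ≤ (r + t) * k. By multiplying by a non-negative, n * k * e ≤ (r + t) * k * e.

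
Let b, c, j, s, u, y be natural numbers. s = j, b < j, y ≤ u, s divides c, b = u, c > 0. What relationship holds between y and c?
y < c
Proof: Since b = u and b < j, u < j. Because s = j and s divides c, j divides c. Since c > 0, j ≤ c. Since u < j, u < c. Because y ≤ u, y < c.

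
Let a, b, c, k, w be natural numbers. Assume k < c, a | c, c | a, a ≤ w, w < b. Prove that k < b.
a | c and c | a, hence a = c. a ≤ w, so c ≤ w. k < c, so k < w. w < b, so k < b.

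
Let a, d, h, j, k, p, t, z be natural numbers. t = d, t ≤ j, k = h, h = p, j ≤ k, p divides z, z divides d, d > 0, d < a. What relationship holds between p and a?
p < a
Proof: From t = d and t ≤ j, d ≤ j. Because k = h and h = p, k = p. Because j ≤ k, j ≤ p. d ≤ j, so d ≤ p. p divides z and z divides d, thus p divides d. d > 0, so p ≤ d. d ≤ p, so d = p. d < a, so p < a.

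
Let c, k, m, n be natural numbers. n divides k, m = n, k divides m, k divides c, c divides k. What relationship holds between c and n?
c = n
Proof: m = n and k divides m, hence k divides n. Since n divides k, n = k. k divides c and c divides k, thus k = c. Since n = k, n = c. Then c = n.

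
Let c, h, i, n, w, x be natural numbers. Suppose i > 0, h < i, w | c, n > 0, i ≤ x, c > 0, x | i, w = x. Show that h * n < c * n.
x | i and i > 0, so x ≤ i. i ≤ x, so i = x. h < i, so h < x. Because w = x and w | c, x | c. Since c > 0, x ≤ c. h < x, so h < c. From n > 0, h * n < c * n.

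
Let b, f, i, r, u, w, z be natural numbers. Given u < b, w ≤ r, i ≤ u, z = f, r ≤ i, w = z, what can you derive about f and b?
f < b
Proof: Since w = z and z = f, w = f. Since w ≤ r, f ≤ r. r ≤ i, so f ≤ i. i ≤ u, so f ≤ u. Since u < b, f < b.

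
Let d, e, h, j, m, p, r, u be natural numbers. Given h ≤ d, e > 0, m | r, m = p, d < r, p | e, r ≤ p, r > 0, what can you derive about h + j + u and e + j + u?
h + j + u < e + j + u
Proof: h ≤ d and d < r, thus h < r. m = p and m | r, so p | r. r > 0, so p ≤ r. Since r ≤ p, p = r. Since p | e, r | e. From e > 0, r ≤ e. h < r, so h < e. Then h + j < e + j. Then h + j + u < e + j + u.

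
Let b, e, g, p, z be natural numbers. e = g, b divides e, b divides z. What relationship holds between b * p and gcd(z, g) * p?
b * p divides gcd(z, g) * p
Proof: e = g and b divides e, so b divides g. b divides z, so b divides gcd(z, g). Then b * p divides gcd(z, g) * p.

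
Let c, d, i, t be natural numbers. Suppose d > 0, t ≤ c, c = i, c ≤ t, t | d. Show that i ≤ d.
From t ≤ c and c ≤ t, t = c. Since c = i, t = i. t | d and d > 0, thus t ≤ d. Since t = i, i ≤ d.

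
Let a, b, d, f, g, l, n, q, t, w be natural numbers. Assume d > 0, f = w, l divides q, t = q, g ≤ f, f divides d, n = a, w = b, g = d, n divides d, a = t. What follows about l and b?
l divides b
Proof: From g = d and g ≤ f, d ≤ f. f divides d and d > 0, so f ≤ d. Because d ≤ f, d = f. f = w, so d = w. a = t and t = q, thus a = q. Since n = a and n divides d, a divides d. Since a = q, q divides d. d = w, so q divides w. Because w = b, q divides b. l divides q, so l divides b.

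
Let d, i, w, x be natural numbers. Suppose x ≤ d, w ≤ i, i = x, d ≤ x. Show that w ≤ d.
Since x ≤ d and d ≤ x, x = d. From i = x and w ≤ i, w ≤ x. x = d, so w ≤ d.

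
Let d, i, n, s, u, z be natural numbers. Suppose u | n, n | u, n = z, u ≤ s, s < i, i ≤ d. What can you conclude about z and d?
z < d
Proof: From u | n and n | u, u = n. Since n = z, u = z. Because u ≤ s and s < i, u < i. Since u = z, z < i. i ≤ d, so z < d.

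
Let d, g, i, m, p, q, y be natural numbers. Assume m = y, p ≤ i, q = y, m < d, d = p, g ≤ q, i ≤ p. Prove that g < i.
p ≤ i and i ≤ p, therefore p = i. From q = y and g ≤ q, g ≤ y. m = y and m < d, therefore y < d. Since d = p, y < p. Since g ≤ y, g < p. Because p = i, g < i.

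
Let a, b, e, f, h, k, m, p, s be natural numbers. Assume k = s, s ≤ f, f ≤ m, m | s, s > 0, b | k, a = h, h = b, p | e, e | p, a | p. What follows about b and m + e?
b | m + e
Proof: From s ≤ f and f ≤ m, s ≤ m. From m | s and s > 0, m ≤ s. Since s ≤ m, s = m. k = s, so k = m. Since b | k, b | m. a = h and h = b, thus a = b. p | e and e | p, so p = e. a | p, so a | e. a = b, so b | e. Since b | m, b | m + e.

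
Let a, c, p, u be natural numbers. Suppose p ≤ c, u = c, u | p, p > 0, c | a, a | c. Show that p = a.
Since u | p and p > 0, u ≤ p. Because u = c, c ≤ p. Since p ≤ c, p = c. Because c | a and a | c, c = a. Since p = c, p = a.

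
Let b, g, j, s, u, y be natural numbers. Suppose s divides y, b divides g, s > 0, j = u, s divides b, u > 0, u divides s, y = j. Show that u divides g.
y = j and j = u, thus y = u. Since s divides y, s divides u. Since u > 0, s ≤ u. u divides s and s > 0, hence u ≤ s. s ≤ u, so s = u. Since s divides b and b divides g, s divides g. Since s = u, u divides g.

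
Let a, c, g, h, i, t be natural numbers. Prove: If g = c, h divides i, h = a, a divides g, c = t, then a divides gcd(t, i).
Since g = c and c = t, g = t. a divides g, so a divides t. Since h = a and h divides i, a divides i. Since a divides t, a divides gcd(t, i).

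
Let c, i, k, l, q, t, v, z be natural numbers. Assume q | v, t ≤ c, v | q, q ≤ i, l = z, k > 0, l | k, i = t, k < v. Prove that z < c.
Because l | k and k > 0, l ≤ k. k < v, so l < v. Since l = z, z < v. Since q | v and v | q, q = v. Because i = t and q ≤ i, q ≤ t. t ≤ c, so q ≤ c. q = v, so v ≤ c. Since z < v, z < c.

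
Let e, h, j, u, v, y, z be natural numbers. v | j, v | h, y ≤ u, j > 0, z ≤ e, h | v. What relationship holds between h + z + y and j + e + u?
h + z + y ≤ j + e + u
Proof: v | h and h | v, therefore v = h. v | j and j > 0, therefore v ≤ j. v = h, so h ≤ j. z ≤ e and y ≤ u, hence z + y ≤ e + u. h ≤ j, so h + z + y ≤ j + e + u.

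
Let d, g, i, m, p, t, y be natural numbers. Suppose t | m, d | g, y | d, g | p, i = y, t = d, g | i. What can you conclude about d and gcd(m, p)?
d | gcd(m, p)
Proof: t = d and t | m, so d | m. i = y and g | i, so g | y. y | d, so g | d. Since d | g, g = d. Since g | p, d | p. Since d | m, d | gcd(m, p).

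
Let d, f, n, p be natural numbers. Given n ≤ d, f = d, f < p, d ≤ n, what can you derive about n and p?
n < p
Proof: d ≤ n and n ≤ d, therefore d = n. From f = d and f < p, d < p. d = n, so n < p.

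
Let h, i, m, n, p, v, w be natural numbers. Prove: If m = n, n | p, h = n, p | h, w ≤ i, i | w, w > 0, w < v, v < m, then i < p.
h = n and p | h, hence p | n. Since n | p, n = p. From m = n, m = p. i | w and w > 0, hence i ≤ w. Since w ≤ i, w = i. w < v and v < m, thus w < m. Since w = i, i < m. m = p, so i < p.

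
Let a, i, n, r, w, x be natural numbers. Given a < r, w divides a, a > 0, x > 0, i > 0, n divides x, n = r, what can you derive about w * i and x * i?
w * i < x * i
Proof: w divides a and a > 0, thus w ≤ a. Since a < r, w < r. n divides x and x > 0, so n ≤ x. n = r, so r ≤ x. Since w < r, w < x. Since i > 0, by multiplying by a positive, w * i < x * i.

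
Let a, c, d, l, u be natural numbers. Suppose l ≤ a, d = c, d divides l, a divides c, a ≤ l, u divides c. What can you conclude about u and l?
u divides l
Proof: d = c and d divides l, so c divides l. a ≤ l and l ≤ a, hence a = l. Because a divides c, l divides c. Because c divides l, c = l. From u divides c, u divides l.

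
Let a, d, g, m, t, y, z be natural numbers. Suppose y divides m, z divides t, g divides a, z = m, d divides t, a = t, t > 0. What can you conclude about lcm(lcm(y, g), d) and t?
lcm(lcm(y, g), d) ≤ t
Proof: From z = m and z divides t, m divides t. Since y divides m, y divides t. Since a = t and g divides a, g divides t. y divides t, so lcm(y, g) divides t. Since d divides t, lcm(lcm(y, g), d) divides t. Since t > 0, lcm(lcm(y, g), d) ≤ t.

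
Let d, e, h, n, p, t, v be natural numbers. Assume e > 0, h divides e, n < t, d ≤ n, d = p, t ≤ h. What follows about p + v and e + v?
p + v < e + v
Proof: From d ≤ n and n < t, d < t. t ≤ h, so d < h. d = p, so p < h. Since h divides e and e > 0, h ≤ e. Since p < h, p < e. Then p + v < e + v.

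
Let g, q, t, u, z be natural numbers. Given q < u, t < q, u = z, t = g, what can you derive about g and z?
g < z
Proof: From t = g and t < q, g < q. Since q < u, g < u. u = z, so g < z.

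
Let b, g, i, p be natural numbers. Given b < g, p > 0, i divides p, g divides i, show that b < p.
Since g divides i and i divides p, g divides p. p > 0, so g ≤ p. b < g, so b < p.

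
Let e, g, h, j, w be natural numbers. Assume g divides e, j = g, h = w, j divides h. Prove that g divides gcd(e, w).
j = g and j divides h, therefore g divides h. Since h = w, g divides w. g divides e, so g divides gcd(e, w).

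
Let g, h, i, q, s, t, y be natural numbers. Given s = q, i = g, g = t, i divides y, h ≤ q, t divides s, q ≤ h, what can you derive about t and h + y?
t divides h + y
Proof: Since q ≤ h and h ≤ q, q = h. s = q and t divides s, hence t divides q. Since q = h, t divides h. i = g and g = t, hence i = t. i divides y, so t divides y. t divides h, so t divides h + y.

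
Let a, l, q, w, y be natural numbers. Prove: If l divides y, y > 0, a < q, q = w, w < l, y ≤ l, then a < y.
Since q = w and a < q, a < w. l divides y and y > 0, so l ≤ y. y ≤ l, so l = y. Since w < l, w < y. Because a < w, a < y.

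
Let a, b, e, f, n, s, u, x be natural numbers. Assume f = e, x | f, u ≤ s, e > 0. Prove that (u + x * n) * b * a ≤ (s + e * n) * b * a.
f = e and x | f, thus x | e. e > 0, so x ≤ e. Then x * n ≤ e * n. Since u ≤ s, u + x * n ≤ s + e * n. Then (u + x * n) * b ≤ (s + e * n) * b. Then (u + x * n) * b * a ≤ (s + e * n) * b * a.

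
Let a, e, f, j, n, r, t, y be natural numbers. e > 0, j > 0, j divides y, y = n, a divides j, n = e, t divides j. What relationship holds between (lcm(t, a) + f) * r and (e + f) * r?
(lcm(t, a) + f) * r ≤ (e + f) * r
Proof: t divides j and a divides j, thus lcm(t, a) divides j. j > 0, so lcm(t, a) ≤ j. y = n and n = e, thus y = e. Since j divides y, j divides e. Since e > 0, j ≤ e. lcm(t, a) ≤ j, so lcm(t, a) ≤ e. Then lcm(t, a) + f ≤ e + f. By multiplying by a non-negative, (lcm(t, a) + f) * r ≤ (e + f) * r.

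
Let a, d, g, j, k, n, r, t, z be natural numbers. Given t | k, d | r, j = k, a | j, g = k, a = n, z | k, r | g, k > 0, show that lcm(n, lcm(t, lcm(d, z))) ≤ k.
From a = n and a | j, n | j. j = k, so n | k. Since d | r and r | g, d | g. Since g = k, d | k. Since z | k, lcm(d, z) | k. Since t | k, lcm(t, lcm(d, z)) | k. Since n | k, lcm(n, lcm(t, lcm(d, z))) | k. k > 0, so lcm(n, lcm(t, lcm(d, z))) ≤ k.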